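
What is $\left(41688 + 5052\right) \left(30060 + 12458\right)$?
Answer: $1987291320$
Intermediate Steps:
$\left(41688 + 5052\right) \left(30060 + 12458\right) = 46740 \cdot 42518 = 1987291320$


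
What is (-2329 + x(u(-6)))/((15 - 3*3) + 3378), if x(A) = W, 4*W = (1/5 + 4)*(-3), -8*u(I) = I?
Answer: -46643/67680 ≈ -0.68917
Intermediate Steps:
u(I) = -I/8
W = -63/20 (W = ((1/5 + 4)*(-3))/4 = ((⅕ + 4)*(-3))/4 = ((21/5)*(-3))/4 = (¼)*(-63/5) = -63/20 ≈ -3.1500)
x(A) = -63/20
(-2329 + x(u(-6)))/((15 - 3*3) + 3378) = (-2329 - 63/20)/((15 - 3*3) + 3378) = -46643/(20*((15 - 1*9) + 3378)) = -46643/(20*((15 - 9) + 3378)) = -46643/(20*(6 + 3378)) = -46643/20/3384 = -46643/20*1/3384 = -46643/67680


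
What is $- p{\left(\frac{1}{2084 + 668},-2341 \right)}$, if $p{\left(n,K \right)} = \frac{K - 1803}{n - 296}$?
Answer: $- \frac{11404288}{814591} \approx -14.0$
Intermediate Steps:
$p{\left(n,K \right)} = \frac{-1803 + K}{-296 + n}$ ($p{\left(n,K \right)} = \frac{K - 1803}{-296 + n} = \frac{-1803 + K}{-296 + n}$)
$- p{\left(\frac{1}{2084 + 668},-2341 \right)} = - \frac{-1803 - 2341}{-296 + \frac{1}{2084 + 668}} = - \frac{-4144}{-296 + \frac{1}{2752}} = - \frac{-4144}{- \frac{814591}{2752}} = - \frac{\left(-2752\right) \left(-4144\right)}{814591} = \left(-1\right) \frac{11404288}{814591} = - \frac{11404288}{814591}$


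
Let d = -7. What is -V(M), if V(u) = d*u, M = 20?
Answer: 140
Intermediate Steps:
V(u) = -7*u
-V(M) = -(-7)*20 = -1*(-140) = 140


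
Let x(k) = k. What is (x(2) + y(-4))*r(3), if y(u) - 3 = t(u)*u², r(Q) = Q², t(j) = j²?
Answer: 2349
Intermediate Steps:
y(u) = 3 + u⁴ (y(u) = 3 + u²*u² = 3 + u⁴)
(x(2) + y(-4))*r(3) = (2 + (3 + (-4)⁴))*3² = (2 + (3 + 256))*9 = (2 + 259)*9 = 261*9 = 2349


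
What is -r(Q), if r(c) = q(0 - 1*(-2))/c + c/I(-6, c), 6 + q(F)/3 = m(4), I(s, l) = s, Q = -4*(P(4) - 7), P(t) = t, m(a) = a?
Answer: 5/2 ≈ 2.5000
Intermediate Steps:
Q = 12 (Q = -4*(4 - 7) = -4*(-3) = 12)
q(F) = -6 (q(F) = -18 + 3*4 = -18 + 12 = -6)
r(c) = -6/c - c/6 (r(c) = -6/c + c/(-6) = -6/c + c*(-⅙) = -6/c - c/6)
-r(Q) = -(-6/12 - ⅙*12) = -(-6*1/12 - 2) = -(-½ - 2) = -1*(-5/2) = 5/2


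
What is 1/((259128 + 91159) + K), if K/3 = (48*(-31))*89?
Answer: -1/47009 ≈ -2.1273e-5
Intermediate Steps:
K = -397296 (K = 3*((48*(-31))*89) = 3*(-1488*89) = 3*(-132432) = -397296)
1/((259128 + 91159) + K) = 1/((259128 + 91159) - 397296) = 1/(350287 - 397296) = 1/(-47009) = -1/47009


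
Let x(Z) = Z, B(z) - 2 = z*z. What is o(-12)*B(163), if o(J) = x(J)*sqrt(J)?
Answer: -637704*I*sqrt(3) ≈ -1.1045e+6*I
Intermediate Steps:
B(z) = 2 + z**2 (B(z) = 2 + z*z = 2 + z**2)
o(J) = J**(3/2) (o(J) = J*sqrt(J) = J**(3/2))
o(-12)*B(163) = (-12)**(3/2)*(2 + 163**2) = (-24*I*sqrt(3))*(2 + 26569) = -24*I*sqrt(3)*26571 = -637704*I*sqrt(3)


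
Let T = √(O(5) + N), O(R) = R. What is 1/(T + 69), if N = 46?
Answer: 23/1570 - √51/4710 ≈ 0.013133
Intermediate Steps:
T = √51 (T = √(5 + 46) = √51 ≈ 7.1414)
1/(T + 69) = 1/(√51 + 69) = 1/(69 + √51)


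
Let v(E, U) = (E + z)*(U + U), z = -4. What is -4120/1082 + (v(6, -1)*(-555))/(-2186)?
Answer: -2852090/591313 ≈ -4.8233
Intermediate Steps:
v(E, U) = 2*U*(-4 + E) (v(E, U) = (E - 4)*(U + U) = (-4 + E)*(2*U) = 2*U*(-4 + E))
-4120/1082 + (v(6, -1)*(-555))/(-2186) = -4120/1082 + ((2*(-1)*(-4 + 6))*(-555))/(-2186) = -4120*1/1082 + ((2*(-1)*2)*(-555))*(-1/2186) = -2060/541 - 4*(-555)*(-1/2186) = -2060/541 + 2220*(-1/2186) = -2060/541 - 1110/1093 = -2852090/591313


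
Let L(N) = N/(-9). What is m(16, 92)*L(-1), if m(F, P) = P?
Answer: 92/9 ≈ 10.222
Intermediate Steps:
L(N) = -N/9 (L(N) = N*(-⅑) = -N/9)
m(16, 92)*L(-1) = 92*(-⅑*(-1)) = 92*(⅑) = 92/9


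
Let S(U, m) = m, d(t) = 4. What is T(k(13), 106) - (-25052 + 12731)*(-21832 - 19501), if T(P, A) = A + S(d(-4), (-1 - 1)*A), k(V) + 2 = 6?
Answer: -509263999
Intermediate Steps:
k(V) = 4 (k(V) = -2 + 6 = 4)
T(P, A) = -A (T(P, A) = A + (-1 - 1)*A = A - 2*A = -A)
T(k(13), 106) - (-25052 + 12731)*(-21832 - 19501) = -1*106 - (-25052 + 12731)*(-21832 - 19501) = -106 - (-12321)*(-41333) = -106 - 1*509263893 = -106 - 509263893 = -509263999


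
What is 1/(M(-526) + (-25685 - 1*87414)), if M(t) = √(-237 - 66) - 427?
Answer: -37842/4296050993 - I*√303/12888152979 ≈ -8.8086e-6 - 1.3506e-9*I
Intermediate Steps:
M(t) = -427 + I*√303 (M(t) = √(-303) - 427 = I*√303 - 427 = -427 + I*√303)
1/(M(-526) + (-25685 - 1*87414)) = 1/((-427 + I*√303) + (-25685 - 1*87414)) = 1/((-427 + I*√303) + (-25685 - 87414)) = 1/((-427 + I*√303) - 113099) = 1/(-113526 + I*√303)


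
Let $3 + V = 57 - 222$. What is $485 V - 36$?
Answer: $-81516$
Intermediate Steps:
$V = -168$ ($V = -3 + \left(57 - 222\right) = -3 - 165 = -168$)
$485 V - 36 = 485 \left(-168\right) - 36 = -81480 - 36 = -81516$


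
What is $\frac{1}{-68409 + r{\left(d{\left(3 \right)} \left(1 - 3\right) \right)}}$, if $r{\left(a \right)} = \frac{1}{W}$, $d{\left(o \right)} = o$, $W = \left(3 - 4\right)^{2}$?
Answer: $- \frac{1}{68408} \approx -1.4618 \cdot 10^{-5}$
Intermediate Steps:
$W = 1$ ($W = \left(-1\right)^{2} = 1$)
$r{\left(a \right)} = 1$ ($r{\left(a \right)} = 1^{-1} = 1$)
$\frac{1}{-68409 + r{\left(d{\left(3 \right)} \left(1 - 3\right) \right)}} = \frac{1}{-68409 + 1} = \frac{1}{-68408} = - \frac{1}{68408}$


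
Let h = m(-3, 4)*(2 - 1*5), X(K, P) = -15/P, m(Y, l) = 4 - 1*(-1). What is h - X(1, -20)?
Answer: -63/4 ≈ -15.750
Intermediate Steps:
m(Y, l) = 5 (m(Y, l) = 4 + 1 = 5)
h = -15 (h = 5*(2 - 1*5) = 5*(2 - 5) = 5*(-3) = -15)
h - X(1, -20) = -15 - (-15)/(-20) = -15 - (-15)*(-1)/20 = -15 - 1*¾ = -15 - ¾ = -63/4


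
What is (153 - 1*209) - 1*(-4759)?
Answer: 4703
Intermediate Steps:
(153 - 1*209) - 1*(-4759) = (153 - 209) + 4759 = -56 + 4759 = 4703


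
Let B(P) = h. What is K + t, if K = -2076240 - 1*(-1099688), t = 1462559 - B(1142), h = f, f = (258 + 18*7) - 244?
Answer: 485867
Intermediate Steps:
f = 140 (f = (258 + 126) - 244 = 384 - 244 = 140)
h = 140
B(P) = 140
t = 1462419 (t = 1462559 - 1*140 = 1462559 - 140 = 1462419)
K = -976552 (K = -2076240 + 1099688 = -976552)
K + t = -976552 + 1462419 = 485867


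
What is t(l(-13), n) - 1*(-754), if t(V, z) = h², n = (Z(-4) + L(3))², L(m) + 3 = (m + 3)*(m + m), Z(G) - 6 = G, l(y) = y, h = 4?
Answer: 770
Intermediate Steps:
Z(G) = 6 + G
L(m) = -3 + 2*m*(3 + m) (L(m) = -3 + (m + 3)*(m + m) = -3 + (3 + m)*(2*m) = -3 + 2*m*(3 + m))
n = 1225 (n = ((6 - 4) + (-3 + 2*3² + 6*3))² = (2 + (-3 + 2*9 + 18))² = (2 + (-3 + 18 + 18))² = (2 + 33)² = 35² = 1225)
t(V, z) = 16 (t(V, z) = 4² = 16)
t(l(-13), n) - 1*(-754) = 16 - 1*(-754) = 16 + 754 = 770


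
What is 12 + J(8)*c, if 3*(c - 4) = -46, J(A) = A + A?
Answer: -508/3 ≈ -169.33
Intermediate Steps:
J(A) = 2*A
c = -34/3 (c = 4 + (⅓)*(-46) = 4 - 46/3 = -34/3 ≈ -11.333)
12 + J(8)*c = 12 + (2*8)*(-34/3) = 12 + 16*(-34/3) = 12 - 544/3 = -508/3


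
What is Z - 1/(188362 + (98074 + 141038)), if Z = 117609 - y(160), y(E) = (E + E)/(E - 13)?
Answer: 7390257289075/62838678 ≈ 1.1761e+5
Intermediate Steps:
y(E) = 2*E/(-13 + E) (y(E) = (2*E)/(-13 + E) = 2*E/(-13 + E))
Z = 17288203/147 (Z = 117609 - 2*160/(-13 + 160) = 117609 - 2*160/147 = 117609 - 1*320/147 = 117609 - 320/147 = 17288203/147 ≈ 1.1761e+5)
Z - 1/(188362 + (98074 + 141038)) = 17288203/147 - 1/(188362 + (98074 + 141038)) = 17288203/147 - 1/(188362 + 239112) = 17288203/147 - 1/427474 = 7390257289075/62838678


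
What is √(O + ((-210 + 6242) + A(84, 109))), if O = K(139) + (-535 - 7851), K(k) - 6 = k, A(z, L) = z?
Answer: 5*I*√85 ≈ 46.098*I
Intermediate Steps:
K(k) = 6 + k
O = -8241 (O = (6 + 139) + (-535 - 7851) = 145 - 8386 = -8241)
√(O + ((-210 + 6242) + A(84, 109))) = √(-8241 + ((-210 + 6242) + 84)) = √(-8241 + (6032 + 84)) = √(-8241 + 6116) = √(-2125) = 5*I*√85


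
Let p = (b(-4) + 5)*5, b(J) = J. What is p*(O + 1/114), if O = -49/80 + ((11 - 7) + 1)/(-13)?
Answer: -58589/11856 ≈ -4.9417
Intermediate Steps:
O = -1037/1040 (O = -49*1/80 + (4 + 1)*(-1/13) = -49/80 + 5*(-1/13) = -49/80 - 5/13 = -1037/1040 ≈ -0.99712)
p = 5 (p = (-4 + 5)*5 = 1*5 = 5)
p*(O + 1/114) = 5*(-1037/1040 + 1/114) = 5*(-58589/59280) = -58589/11856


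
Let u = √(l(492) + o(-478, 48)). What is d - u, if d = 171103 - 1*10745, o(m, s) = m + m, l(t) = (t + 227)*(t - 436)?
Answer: 160358 - 2*√9827 ≈ 1.6016e+5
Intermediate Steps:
l(t) = (-436 + t)*(227 + t) (l(t) = (227 + t)*(-436 + t) = (-436 + t)*(227 + t))
o(m, s) = 2*m
u = 2*√9827 (u = √((-98972 + 492² - 209*492) + 2*(-478)) = √((-98972 + 242064 - 102828) - 956) = √(40264 - 956) = √39308 = 2*√9827 ≈ 198.26)
d = 160358 (d = 171103 - 10745 = 160358)
d - u = 160358 - 2*√9827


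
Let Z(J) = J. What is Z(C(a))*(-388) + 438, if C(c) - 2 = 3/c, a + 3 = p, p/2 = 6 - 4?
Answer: -1502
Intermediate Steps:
p = 4 (p = 2*(6 - 4) = 2*2 = 4)
a = 1 (a = -3 + 4 = 1)
C(c) = 2 + 3/c
Z(C(a))*(-388) + 438 = (2 + 3/1)*(-388) + 438 = (2 + 3*1)*(-388) + 438 = (2 + 3)*(-388) + 438 = 5*(-388) + 438 = -1940 + 438 = -1502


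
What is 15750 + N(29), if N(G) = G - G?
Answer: 15750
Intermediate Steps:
N(G) = 0
15750 + N(29) = 15750 + 0 = 15750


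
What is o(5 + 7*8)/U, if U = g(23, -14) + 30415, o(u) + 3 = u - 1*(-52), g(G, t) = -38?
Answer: 110/30377 ≈ 0.0036212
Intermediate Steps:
o(u) = 49 + u (o(u) = -3 + (u - 1*(-52)) = -3 + (u + 52) = -3 + (52 + u) = 49 + u)
U = 30377 (U = -38 + 30415 = 30377)
o(5 + 7*8)/U = (49 + (5 + 7*8))/30377 = (49 + (5 + 56))*(1/30377) = (49 + 61)*(1/30377) = 110*(1/30377) = 110/30377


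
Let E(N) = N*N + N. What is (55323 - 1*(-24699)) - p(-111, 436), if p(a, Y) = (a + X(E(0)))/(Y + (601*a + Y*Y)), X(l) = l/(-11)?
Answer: 9908404173/123821 ≈ 80022.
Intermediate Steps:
E(N) = N + N² (E(N) = N² + N = N + N²)
X(l) = -l/11 (X(l) = l*(-1/11) = -l/11)
p(a, Y) = a/(Y + Y² + 601*a) (p(a, Y) = (a - 0*(1 + 0))/(Y + (601*a + Y*Y)) = (a - 0)/(Y + (601*a + Y²)) = (a - 1/11*0)/(Y + (Y² + 601*a)) = (a + 0)/(Y + Y² + 601*a) = a/(Y + Y² + 601*a))
(55323 - 1*(-24699)) - p(-111, 436) = (55323 - 1*(-24699)) - (-111)/(436 + 436² + 601*(-111)) = (55323 + 24699) - (-111)/(436 + 190096 - 66711) = 80022 - (-111)/123821 = 80022 - 1*(-111/123821) = 80022 + 111/123821 = 9908404173/123821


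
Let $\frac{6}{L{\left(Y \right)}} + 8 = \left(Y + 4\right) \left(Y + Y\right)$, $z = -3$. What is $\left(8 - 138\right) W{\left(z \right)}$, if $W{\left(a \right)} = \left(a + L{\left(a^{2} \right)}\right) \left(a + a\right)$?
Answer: $- \frac{262080}{113} \approx -2319.3$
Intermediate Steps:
$L{\left(Y \right)} = \frac{6}{-8 + 2 Y \left(4 + Y\right)}$ ($L{\left(Y \right)} = \frac{6}{-8 + \left(Y + 4\right) \left(Y + Y\right)} = \frac{6}{-8 + \left(4 + Y\right) 2 Y} = \frac{6}{-8 + 2 Y \left(4 + Y\right)}$)
$W{\left(a \right)} = 2 a \left(a + \frac{3}{-4 + a^{4} + 4 a^{2}}\right)$ ($W{\left(a \right)} = \left(a + \frac{3}{-4 + \left(a^{2}\right)^{2} + 4 a^{2}}\right) \left(a + a\right) = \left(a + \frac{3}{-4 + a^{4} + 4 a^{2}}\right) 2 a = 2 a \left(a + \frac{3}{-4 + a^{4} + 4 a^{2}}\right)$)
$\left(8 - 138\right) W{\left(z \right)} = \left(8 - 138\right) 2 \left(-3\right) \frac{1}{-4 + \left(-3\right)^{4} + 4 \left(-3\right)^{2}} \left(3 - 3 \left(-4 + \left(-3\right)^{4} + 4 \left(-3\right)^{2}\right)\right) = - 130 \cdot 2 \left(-3\right) \frac{1}{-4 + 81 + 4 \cdot 9} \left(3 - 3 \left(-4 + 81 + 4 \cdot 9\right)\right) = - 130 \cdot 2 \left(-3\right) \frac{1}{-4 + 81 + 36} \left(3 - 3 \left(-4 + 81 + 36\right)\right) = - 130 \cdot 2 \left(-3\right) \frac{1}{113} \left(3 - 339\right) = - 130 \cdot 2 \left(-3\right) \frac{1}{113} \left(-336\right) = \left(-130\right) \frac{2016}{113} = - \frac{262080}{113}$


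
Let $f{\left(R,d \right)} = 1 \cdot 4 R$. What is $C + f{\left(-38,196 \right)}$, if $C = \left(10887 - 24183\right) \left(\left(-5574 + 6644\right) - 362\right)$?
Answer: $-9413720$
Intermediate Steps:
$f{\left(R,d \right)} = 4 R$
$C = -9413568$ ($C = - 13296 \left(1070 - 362\right) = \left(-13296\right) 708 = -9413568$)
$C + f{\left(-38,196 \right)} = -9413568 + 4 \left(-38\right) = -9413568 - 152 = -9413720$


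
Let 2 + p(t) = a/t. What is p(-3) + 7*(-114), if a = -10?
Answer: -2390/3 ≈ -796.67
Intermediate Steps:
p(t) = -2 - 10/t
p(-3) + 7*(-114) = (-2 - 10/(-3)) + 7*(-114) = (-2 - 10*(-⅓)) - 798 = (-2 + 10/3) - 798 = 4/3 - 798 = -2390/3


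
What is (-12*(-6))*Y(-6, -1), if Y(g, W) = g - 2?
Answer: -576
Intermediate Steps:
Y(g, W) = -2 + g
(-12*(-6))*Y(-6, -1) = (-12*(-6))*(-2 - 6) = 72*(-8) = -576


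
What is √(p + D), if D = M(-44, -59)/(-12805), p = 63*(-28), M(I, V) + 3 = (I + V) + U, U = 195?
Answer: I*√289240735745/12805 ≈ 42.0*I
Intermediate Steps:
M(I, V) = 192 + I + V (M(I, V) = -3 + ((I + V) + 195) = -3 + (195 + I + V) = 192 + I + V)
p = -1764
D = -89/12805 (D = (192 - 44 - 59)/(-12805) = 89*(-1/12805) = -89/12805 ≈ -0.0069504)
√(p + D) = √(-1764 - 89/12805) = √(-22588109/12805) = I*√289240735745/12805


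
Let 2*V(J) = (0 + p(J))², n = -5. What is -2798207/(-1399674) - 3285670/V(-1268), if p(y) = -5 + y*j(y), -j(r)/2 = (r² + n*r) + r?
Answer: 46815650878250793701952047/23417370240077905334653674 ≈ 1.9992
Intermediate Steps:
j(r) = -2*r² + 8*r (j(r) = -2*((r² - 5*r) + r) = -2*(r² - 4*r) = -2*r² + 8*r)
p(y) = -5 + 2*y²*(4 - y) (p(y) = -5 + y*(2*y*(4 - y)) = -5 + 2*y²*(4 - y))
V(J) = (-5 + 2*J²*(4 - J))²/2 (V(J) = (0 + (-5 + 2*J²*(4 - J)))²/2 = (-5 + 2*J²*(4 - J))²/2)
-2798207/(-1399674) - 3285670/V(-1268) = -2798207/(-1399674) - 3285670*2/(5 + 2*(-1268)²*(-4 - 1268))² = -2798207*(-1/1399674) - 3285670*2/(5 + 2*1607824*(-1272))² = 2798207/1399674 - 3285670*2/(5 - 4090304256)² = 2798207/1399674 - 3285670/((½)*(-4090304251)²) = 2798207/1399674 - 3285670/((½)*16730588865748671001) = 2798207/1399674 - 3285670/16730588865748671001/2 = 2798207/1399674 - 3285670*2/16730588865748671001 = 2798207/1399674 - 6571340/16730588865748671001 = 46815650878250793701952047/23417370240077905334653674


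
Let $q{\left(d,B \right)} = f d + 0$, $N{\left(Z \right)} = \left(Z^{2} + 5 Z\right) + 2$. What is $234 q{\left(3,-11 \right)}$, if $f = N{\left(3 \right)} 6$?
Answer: $109512$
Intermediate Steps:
$N{\left(Z \right)} = 2 + Z^{2} + 5 Z$
$f = 156$ ($f = \left(2 + 3^{2} + 5 \cdot 3\right) 6 = \left(2 + 9 + 15\right) 6 = 26 \cdot 6 = 156$)
$q{\left(d,B \right)} = 156 d$ ($q{\left(d,B \right)} = 156 d + 0 = 156 d$)
$234 q{\left(3,-11 \right)} = 234 \cdot 156 \cdot 3 = 234 \cdot 468 = 109512$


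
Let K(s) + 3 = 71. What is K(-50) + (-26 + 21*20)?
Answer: 462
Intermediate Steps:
K(s) = 68 (K(s) = -3 + 71 = 68)
K(-50) + (-26 + 21*20) = 68 + (-26 + 21*20) = 68 + (-26 + 420) = 68 + 394 = 462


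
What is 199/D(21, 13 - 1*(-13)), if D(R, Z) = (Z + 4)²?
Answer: 199/900 ≈ 0.22111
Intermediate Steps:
D(R, Z) = (4 + Z)²
199/D(21, 13 - 1*(-13)) = 199/((4 + (13 - 1*(-13)))²) = 199/((4 + (13 + 13))²) = 199/((4 + 26)²) = 199/(30²) = 199/900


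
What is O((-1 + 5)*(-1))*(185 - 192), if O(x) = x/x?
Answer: -7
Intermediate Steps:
O(x) = 1
O((-1 + 5)*(-1))*(185 - 192) = 1*(185 - 192) = 1*(-7) = -7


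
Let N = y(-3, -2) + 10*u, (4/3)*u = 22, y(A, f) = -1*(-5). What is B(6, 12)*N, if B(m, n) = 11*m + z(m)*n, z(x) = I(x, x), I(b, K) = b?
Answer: 23460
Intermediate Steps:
y(A, f) = 5
u = 33/2 (u = (¾)*22 = 33/2 ≈ 16.500)
z(x) = x
N = 170 (N = 5 + 10*(33/2) = 5 + 165 = 170)
B(m, n) = 11*m + m*n
B(6, 12)*N = (6*(11 + 12))*170 = (6*23)*170 = 138*170 = 23460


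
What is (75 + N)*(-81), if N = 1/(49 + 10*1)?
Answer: -358506/59 ≈ -6076.4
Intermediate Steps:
N = 1/59 (N = 1/(49 + 10) = 1/59 ≈ 0.016949)
(75 + N)*(-81) = (75 + 1/59)*(-81) = (4426/59)*(-81) = -358506/59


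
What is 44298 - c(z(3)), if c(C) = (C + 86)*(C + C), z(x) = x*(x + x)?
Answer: 40554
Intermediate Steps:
z(x) = 2*x² (z(x) = x*(2*x) = 2*x²)
c(C) = 2*C*(86 + C) (c(C) = (86 + C)*(2*C) = 2*C*(86 + C))
44298 - c(z(3)) = 44298 - 2*2*3²*(86 + 2*3²) = 44298 - 2*2*9*(86 + 2*9) = 44298 - 2*18*(86 + 18) = 44298 - 2*18*104 = 44298 - 1*3744 = 44298 - 3744 = 40554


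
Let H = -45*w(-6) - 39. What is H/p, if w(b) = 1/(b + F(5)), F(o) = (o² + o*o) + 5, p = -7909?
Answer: 1956/387541 ≈ 0.0050472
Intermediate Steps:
F(o) = 5 + 2*o² (F(o) = (o² + o²) + 5 = 2*o² + 5 = 5 + 2*o²)
w(b) = 1/(55 + b) (w(b) = 1/(b + (5 + 2*5²)) = 1/(b + (5 + 2*25)) = 1/(b + (5 + 50)) = 1/(b + 55) = 1/(55 + b))
H = -1956/49 (H = -45/(55 - 6) - 39 = -45/49 - 39 = -1956/49 ≈ -39.918)
H/p = -1956/49/(-7909) = -1956/49*(-1/7909) = 1956/387541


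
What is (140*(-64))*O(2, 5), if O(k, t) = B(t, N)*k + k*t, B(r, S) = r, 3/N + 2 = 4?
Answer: -179200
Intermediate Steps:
N = 3/2 (N = 3/(-2 + 4) = 3/2 ≈ 1.5000)
O(k, t) = 2*k*t (O(k, t) = t*k + k*t = k*t + k*t = 2*k*t)
(140*(-64))*O(2, 5) = (140*(-64))*(2*2*5) = -8960*20 = -179200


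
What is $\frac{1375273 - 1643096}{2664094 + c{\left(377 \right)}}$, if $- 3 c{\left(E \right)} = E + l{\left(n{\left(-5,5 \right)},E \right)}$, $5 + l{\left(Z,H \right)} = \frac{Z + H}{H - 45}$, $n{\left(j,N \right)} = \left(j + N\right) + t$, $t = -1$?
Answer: $- \frac{66687927}{663328436} \approx -0.10054$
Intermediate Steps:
$n{\left(j,N \right)} = -1 + N + j$ ($n{\left(j,N \right)} = \left(j + N\right) - 1 = \left(N + j\right) - 1 = -1 + N + j$)
$l{\left(Z,H \right)} = -5 + \frac{H + Z}{-45 + H}$ ($l{\left(Z,H \right)} = -5 + \frac{Z + H}{H - 45} = -5 + \frac{H + Z}{-45 + H}$)
$c{\left(E \right)} = - \frac{E}{3} - \frac{224 - 4 E}{3 \left(-45 + E\right)}$ ($c{\left(E \right)} = - \frac{E + \frac{225 - 1 - 4 E}{-45 + E}}{3} = - \frac{E + \frac{224 - 4 E}{-45 + E}}{3} = - \frac{E}{3} - \frac{224 - 4 E}{3 \left(-45 + E\right)}$)
$\frac{1375273 - 1643096}{2664094 + c{\left(377 \right)}} = \frac{1375273 - 1643096}{2664094 + \frac{-224 - 377^{2} + 49 \cdot 377}{3 \left(-45 + 377\right)}} = \frac{1375273 - 1643096}{2664094 + \frac{-224 - 142129 + 18473}{3 \cdot 332}} = - \frac{267823}{2664094 + \frac{1}{3} \cdot \frac{1}{332} \left(-224 - 142129 + 18473\right)} = - \frac{267823}{2664094 + \frac{1}{3} \cdot \frac{1}{332} \left(-123880\right)} = - \frac{267823}{2664094 - \frac{30970}{249}} = - \frac{267823}{\frac{663328436}{249}} = \left(-267823\right) \frac{249}{663328436} = - \frac{66687927}{663328436}$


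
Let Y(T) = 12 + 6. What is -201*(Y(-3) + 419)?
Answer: -87837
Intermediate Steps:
Y(T) = 18
-201*(Y(-3) + 419) = -201*(18 + 419) = -201*437 = -87837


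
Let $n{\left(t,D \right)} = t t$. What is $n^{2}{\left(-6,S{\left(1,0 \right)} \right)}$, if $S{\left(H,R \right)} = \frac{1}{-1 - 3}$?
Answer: $1296$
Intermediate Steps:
$S{\left(H,R \right)} = - \frac{1}{4}$ ($S{\left(H,R \right)} = \frac{1}{-4} = - \frac{1}{4}$)
$n{\left(t,D \right)} = t^{2}$
$n^{2}{\left(-6,S{\left(1,0 \right)} \right)} = \left(\left(-6\right)^{2}\right)^{2} = 36^{2} = 1296$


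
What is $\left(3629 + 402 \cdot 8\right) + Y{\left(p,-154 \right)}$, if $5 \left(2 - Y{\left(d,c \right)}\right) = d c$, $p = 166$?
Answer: $\frac{59799}{5} \approx 11960.0$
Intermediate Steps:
$Y{\left(d,c \right)} = 2 - \frac{c d}{5}$ ($Y{\left(d,c \right)} = 2 - \frac{d c}{5} = 2 - \frac{c d}{5}$)
$\left(3629 + 402 \cdot 8\right) + Y{\left(p,-154 \right)} = \left(3629 + 402 \cdot 8\right) - \left(-2 - \frac{25564}{5}\right) = \left(3629 + 3216\right) + \left(2 + \frac{25564}{5}\right) = 6845 + \frac{25574}{5} = \frac{59799}{5}$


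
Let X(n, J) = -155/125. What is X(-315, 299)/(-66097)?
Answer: 31/1652425 ≈ 1.8760e-5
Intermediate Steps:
X(n, J) = -31/25 (X(n, J) = -155*1/125 = -31/25)
X(-315, 299)/(-66097) = -31/25/(-66097) = -31/25*(-1/66097) = 31/1652425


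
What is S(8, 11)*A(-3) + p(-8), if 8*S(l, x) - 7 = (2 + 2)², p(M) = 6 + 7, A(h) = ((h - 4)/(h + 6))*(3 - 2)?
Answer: 151/24 ≈ 6.2917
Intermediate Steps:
A(h) = (-4 + h)/(6 + h) (A(h) = ((-4 + h)/(6 + h))*1 = (-4 + h)/(6 + h))
p(M) = 13
S(l, x) = 23/8 (S(l, x) = 7/8 + (2 + 2)²/8 = 7/8 + (⅛)*4² = 7/8 + (⅛)*16 = 7/8 + 2 = 23/8)
S(8, 11)*A(-3) + p(-8) = 23*((-4 - 3)/(6 - 3))/8 + 13 = 23*(-7/3)/8 + 13 = 23*((⅓)*(-7))/8 + 13 = (23/8)*(-7/3) + 13 = -161/24 + 13 = 151/24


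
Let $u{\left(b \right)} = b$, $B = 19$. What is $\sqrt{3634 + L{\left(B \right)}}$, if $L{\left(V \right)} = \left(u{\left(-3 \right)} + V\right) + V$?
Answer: $\sqrt{3669} \approx 60.572$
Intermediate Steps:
$L{\left(V \right)} = -3 + 2 V$ ($L{\left(V \right)} = \left(-3 + V\right) + V = -3 + 2 V$)
$\sqrt{3634 + L{\left(B \right)}} = \sqrt{3634 + \left(-3 + 2 \cdot 19\right)} = \sqrt{3634 + \left(-3 + 38\right)} = \sqrt{3634 + 35} = \sqrt{3669}$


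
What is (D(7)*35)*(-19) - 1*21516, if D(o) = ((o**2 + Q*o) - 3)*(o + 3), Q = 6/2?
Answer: -467066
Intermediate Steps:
Q = 3 (Q = 6*(1/2) = 3)
D(o) = (3 + o)*(-3 + o**2 + 3*o) (D(o) = ((o**2 + 3*o) - 3)*(o + 3) = (-3 + o**2 + 3*o)*(3 + o) = (3 + o)*(-3 + o**2 + 3*o))
(D(7)*35)*(-19) - 1*21516 = ((-9 + 7**3 + 6*7 + 6*7**2)*35)*(-19) - 1*21516 = ((-9 + 343 + 42 + 6*49)*35)*(-19) - 21516 = ((-9 + 343 + 42 + 294)*35)*(-19) - 21516 = (670*35)*(-19) - 21516 = 23450*(-19) - 21516 = -445550 - 21516 = -467066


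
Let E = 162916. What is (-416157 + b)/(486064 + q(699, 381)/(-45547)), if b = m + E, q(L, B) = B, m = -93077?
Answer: -15773745946/22138756627 ≈ -0.71249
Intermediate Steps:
b = 69839 (b = -93077 + 162916 = 69839)
(-416157 + b)/(486064 + q(699, 381)/(-45547)) = (-416157 + 69839)/(486064 + 381/(-45547)) = -346318/(486064 + 381*(-1/45547)) = -346318/(486064 - 381/45547) = -346318/22138756627/45547 = -346318*45547/22138756627 = -15773745946/22138756627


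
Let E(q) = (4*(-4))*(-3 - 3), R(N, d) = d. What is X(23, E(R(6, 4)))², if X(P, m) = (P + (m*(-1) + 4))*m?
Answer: 43877376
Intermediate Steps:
E(q) = 96 (E(q) = -16*(-6) = 96)
X(P, m) = m*(4 + P - m) (X(P, m) = (P + (-m + 4))*m = (P + (4 - m))*m = (4 + P - m)*m = m*(4 + P - m))
X(23, E(R(6, 4)))² = (96*(4 + 23 - 1*96))² = (96*(4 + 23 - 96))² = (96*(-69))² = (-6624)² = 43877376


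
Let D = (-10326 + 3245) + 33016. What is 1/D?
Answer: 1/25935 ≈ 3.8558e-5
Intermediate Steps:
D = 25935 (D = -7081 + 33016 = 25935)
1/D = 1/25935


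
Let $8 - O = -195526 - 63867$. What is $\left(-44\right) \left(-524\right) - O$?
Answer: $-236345$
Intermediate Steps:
$O = 259401$ ($O = 8 - \left(-195526 - 63867\right) = 8 - -259393 = 8 + 259393 = 259401$)
$\left(-44\right) \left(-524\right) - O = \left(-44\right) \left(-524\right) - 259401 = 23056 - 259401 = -236345$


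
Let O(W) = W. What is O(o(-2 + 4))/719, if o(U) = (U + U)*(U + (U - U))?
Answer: 8/719 ≈ 0.011127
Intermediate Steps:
o(U) = 2*U² (o(U) = (2*U)*(U + 0) = (2*U)*U = 2*U²)
O(o(-2 + 4))/719 = (2*(-2 + 4)²)/719 = (2*2²)*(1/719) = (2*4)*(1/719) = 8*(1/719) = 8/719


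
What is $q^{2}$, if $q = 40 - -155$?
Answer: $38025$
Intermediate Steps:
$q = 195$ ($q = 40 + 155 = 195$)
$q^{2} = 195^{2} = 38025$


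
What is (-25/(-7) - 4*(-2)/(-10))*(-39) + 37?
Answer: -2488/35 ≈ -71.086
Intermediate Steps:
(-25/(-7) - 4*(-2)/(-10))*(-39) + 37 = (-25*(-⅐) + 8*(-⅒))*(-39) + 37 = (25/7 - ⅘)*(-39) + 37 = (97/35)*(-39) + 37 = -3783/35 + 37 = -2488/35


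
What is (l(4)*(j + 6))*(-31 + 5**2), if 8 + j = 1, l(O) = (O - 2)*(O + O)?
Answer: 96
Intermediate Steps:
l(O) = 2*O*(-2 + O) (l(O) = (-2 + O)*(2*O) = 2*O*(-2 + O))
j = -7 (j = -8 + 1 = -7)
(l(4)*(j + 6))*(-31 + 5**2) = ((2*4*(-2 + 4))*(-7 + 6))*(-31 + 5**2) = ((2*4*2)*(-1))*(-31 + 25) = (16*(-1))*(-6) = -16*(-6) = 96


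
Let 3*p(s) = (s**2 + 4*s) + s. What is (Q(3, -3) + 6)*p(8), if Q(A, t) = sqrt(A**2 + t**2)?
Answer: 208 + 104*sqrt(2) ≈ 355.08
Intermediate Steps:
p(s) = s**2/3 + 5*s/3 (p(s) = ((s**2 + 4*s) + s)/3 = (s**2 + 5*s)/3 = s**2/3 + 5*s/3)
(Q(3, -3) + 6)*p(8) = (sqrt(3**2 + (-3)**2) + 6)*((1/3)*8*(5 + 8)) = (sqrt(9 + 9) + 6)*((1/3)*8*13) = (sqrt(18) + 6)*(104/3) = (3*sqrt(2) + 6)*(104/3) = (6 + 3*sqrt(2))*(104/3) = 208 + 104*sqrt(2)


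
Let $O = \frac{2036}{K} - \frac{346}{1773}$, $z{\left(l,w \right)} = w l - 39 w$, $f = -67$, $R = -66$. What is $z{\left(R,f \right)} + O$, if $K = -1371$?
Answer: $\frac{5698824737}{810261} \approx 7033.3$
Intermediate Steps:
$z{\left(l,w \right)} = - 39 w + l w$ ($z{\left(l,w \right)} = l w - 39 w = - 39 w + l w$)
$O = - \frac{1361398}{810261}$ ($O = \frac{2036}{-1371} - \frac{346}{1773} = 2036 \left(- \frac{1}{1371}\right) - \frac{346}{1773} = - \frac{2036}{1371} - \frac{346}{1773} = - \frac{1361398}{810261} \approx -1.6802$)
$z{\left(R,f \right)} + O = - 67 \left(-39 - 66\right) - \frac{1361398}{810261} = \left(-67\right) \left(-105\right) - \frac{1361398}{810261} = 7035 - \frac{1361398}{810261} = \frac{5698824737}{810261}$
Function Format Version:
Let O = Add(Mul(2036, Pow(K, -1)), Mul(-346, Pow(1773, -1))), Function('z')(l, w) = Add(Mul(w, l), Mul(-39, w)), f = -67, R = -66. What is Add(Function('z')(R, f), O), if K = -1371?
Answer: Rational(5698824737, 810261) ≈ 7033.3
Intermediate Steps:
Function('z')(l, w) = Add(Mul(-39, w), Mul(l, w)) (Function('z')(l, w) = Add(Mul(l, w), Mul(-39, w)) = Add(Mul(-39, w), Mul(l, w)))
O = Rational(-1361398, 810261) (O = Add(Mul(2036, Pow(-1371, -1)), Mul(-346, Pow(1773, -1))) = Add(Mul(2036, Rational(-1, 1371)), Mul(-346, Rational(1, 1773))) = Add(Rational(-2036, 1371), Rational(-346, 1773)) = Rational(-1361398, 810261) ≈ -1.6802)
Add(Function('z')(R, f), O) = Add(Mul(-67, Add(-39, -66)), Rational(-1361398, 810261)) = Add(Mul(-67, -105), Rational(-1361398, 810261)) = Add(7035, Rational(-1361398, 810261)) = Rational(5698824737, 810261)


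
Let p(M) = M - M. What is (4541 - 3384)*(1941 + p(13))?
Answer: 2245737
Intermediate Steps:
p(M) = 0
(4541 - 3384)*(1941 + p(13)) = (4541 - 3384)*(1941 + 0) = 1157*1941 = 2245737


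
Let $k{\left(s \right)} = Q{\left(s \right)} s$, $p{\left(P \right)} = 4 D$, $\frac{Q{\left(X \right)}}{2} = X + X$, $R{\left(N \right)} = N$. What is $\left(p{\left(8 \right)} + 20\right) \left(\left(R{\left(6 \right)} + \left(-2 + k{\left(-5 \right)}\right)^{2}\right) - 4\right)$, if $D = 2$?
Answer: $268968$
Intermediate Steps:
$Q{\left(X \right)} = 4 X$ ($Q{\left(X \right)} = 2 \left(X + X\right) = 2 \cdot 2 X = 4 X$)
$p{\left(P \right)} = 8$ ($p{\left(P \right)} = 4 \cdot 2 = 8$)
$k{\left(s \right)} = 4 s^{2}$ ($k{\left(s \right)} = 4 s s = 4 s^{2}$)
$\left(p{\left(8 \right)} + 20\right) \left(\left(R{\left(6 \right)} + \left(-2 + k{\left(-5 \right)}\right)^{2}\right) - 4\right) = \left(8 + 20\right) \left(\left(6 + \left(-2 + 4 \left(-5\right)^{2}\right)^{2}\right) - 4\right) = 28 \left(\left(6 + \left(-2 + 4 \cdot 25\right)^{2}\right) - 4\right) = 28 \left(\left(6 + \left(-2 + 100\right)^{2}\right) - 4\right) = 28 \left(\left(6 + 98^{2}\right) - 4\right) = 28 \left(\left(6 + 9604\right) - 4\right) = 28 \left(9610 - 4\right) = 28 \cdot 9606 = 268968$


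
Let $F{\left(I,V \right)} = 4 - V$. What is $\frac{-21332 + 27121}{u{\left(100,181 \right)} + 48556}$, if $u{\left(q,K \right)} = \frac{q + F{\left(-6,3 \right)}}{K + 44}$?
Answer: $\frac{186075}{1560743} \approx 0.11922$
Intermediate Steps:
$u{\left(q,K \right)} = \frac{1 + q}{44 + K}$ ($u{\left(q,K \right)} = \frac{q + \left(4 - 3\right)}{K + 44} = \frac{q + \left(4 - 3\right)}{44 + K} = \frac{q + 1}{44 + K} = \frac{1 + q}{44 + K}$)
$\frac{-21332 + 27121}{u{\left(100,181 \right)} + 48556} = \frac{-21332 + 27121}{\frac{1 + 100}{44 + 181} + 48556} = \frac{5789}{\frac{1}{225} \cdot 101 + 48556} = \frac{5789}{\frac{101}{225} + 48556} = \frac{5789}{\frac{10925201}{225}} = 5789 \cdot \frac{225}{10925201} = \frac{186075}{1560743}$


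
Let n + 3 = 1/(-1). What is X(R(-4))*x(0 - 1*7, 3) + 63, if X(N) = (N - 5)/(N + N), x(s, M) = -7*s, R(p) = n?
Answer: 945/8 ≈ 118.13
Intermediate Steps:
n = -4 (n = -3 + 1/(-1) = -3 - 1 = -4)
R(p) = -4
X(N) = (-5 + N)/(2*N) (X(N) = (-5 + N)/((2*N)) = (-5 + N)*(1/(2*N)) = (-5 + N)/(2*N))
X(R(-4))*x(0 - 1*7, 3) + 63 = ((1/2)*(-5 - 4)/(-4))*(-7*(0 - 1*7)) + 63 = ((1/2)*(-1/4)*(-9))*(-7*(0 - 7)) + 63 = 9*(-7*(-7))/8 + 63 = (9/8)*49 + 63 = 441/8 + 63 = 945/8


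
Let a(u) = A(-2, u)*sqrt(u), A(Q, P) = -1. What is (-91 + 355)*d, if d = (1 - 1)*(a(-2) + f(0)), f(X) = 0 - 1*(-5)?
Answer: 0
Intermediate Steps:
f(X) = 5 (f(X) = 0 + 5 = 5)
a(u) = -sqrt(u)
d = 0 (d = (1 - 1)*(-sqrt(-2) + 5) = 0*(-I*sqrt(2) + 5) = 0*(5 - I*sqrt(2)) = 0)
(-91 + 355)*d = (-91 + 355)*0 = 264*0 = 0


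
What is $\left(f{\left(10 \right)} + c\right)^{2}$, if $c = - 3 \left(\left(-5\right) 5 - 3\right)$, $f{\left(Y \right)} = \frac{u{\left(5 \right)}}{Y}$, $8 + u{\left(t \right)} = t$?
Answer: $\frac{700569}{100} \approx 7005.7$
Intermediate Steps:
$u{\left(t \right)} = -8 + t$
$f{\left(Y \right)} = - \frac{3}{Y}$ ($f{\left(Y \right)} = \frac{-8 + 5}{Y} = - \frac{3}{Y}$)
$c = 84$ ($c = - 3 \left(-25 - 3\right) = \left(-3\right) \left(-28\right) = 84$)
$\left(f{\left(10 \right)} + c\right)^{2} = \left(- \frac{3}{10} + 84\right)^{2} = \left(\frac{837}{10}\right)^{2} = \frac{700569}{100}$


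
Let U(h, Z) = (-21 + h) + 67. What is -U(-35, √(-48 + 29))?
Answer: -11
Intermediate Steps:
U(h, Z) = 46 + h
-U(-35, √(-48 + 29)) = -(46 - 35) = -1*11 = -11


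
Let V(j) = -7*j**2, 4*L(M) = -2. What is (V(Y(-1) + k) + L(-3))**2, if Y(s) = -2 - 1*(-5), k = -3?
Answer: 1/4 ≈ 0.25000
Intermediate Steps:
Y(s) = 3 (Y(s) = -2 + 5 = 3)
L(M) = -1/2 (L(M) = (1/4)*(-2) = -1/2)
(V(Y(-1) + k) + L(-3))**2 = (-7*(3 - 3)**2 - 1/2)**2 = (-7*0**2 - 1/2)**2 = (-7*0 - 1/2)**2 = (0 - 1/2)**2 = (-1/2)**2 = 1/4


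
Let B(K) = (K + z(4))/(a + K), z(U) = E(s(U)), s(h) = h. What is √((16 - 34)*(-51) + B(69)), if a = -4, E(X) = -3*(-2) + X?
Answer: √3883685/65 ≈ 30.319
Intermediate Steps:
E(X) = 6 + X
z(U) = 6 + U
B(K) = (10 + K)/(-4 + K) (B(K) = (K + (6 + 4))/(-4 + K) = (K + 10)/(-4 + K) = (10 + K)/(-4 + K))
√((16 - 34)*(-51) + B(69)) = √((16 - 34)*(-51) + (10 + 69)/(-4 + 69)) = √(-18*(-51) + 79/65) = √(918 + (1/65)*79) = √(918 + 79/65) = √(59749/65) = √3883685/65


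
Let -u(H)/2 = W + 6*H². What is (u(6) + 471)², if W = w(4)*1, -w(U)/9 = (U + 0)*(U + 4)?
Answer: 378225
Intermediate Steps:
w(U) = -9*U*(4 + U) (w(U) = -9*(U + 0)*(U + 4) = -9*U*(4 + U))
W = -288 (W = -9*4*(4 + 4)*1 = -9*4*8*1 = -288*1 = -288)
u(H) = 576 - 12*H² (u(H) = -2*(-288 + 6*H²) = 576 - 12*H²)
(u(6) + 471)² = ((576 - 12*6²) + 471)² = ((576 - 12*36) + 471)² = ((576 - 432) + 471)² = (144 + 471)² = 615² = 378225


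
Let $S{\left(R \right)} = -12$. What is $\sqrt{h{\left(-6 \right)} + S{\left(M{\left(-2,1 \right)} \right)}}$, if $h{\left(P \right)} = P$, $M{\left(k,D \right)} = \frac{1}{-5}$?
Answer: $3 i \sqrt{2} \approx 4.2426 i$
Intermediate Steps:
$M{\left(k,D \right)} = - \frac{1}{5}$
$\sqrt{h{\left(-6 \right)} + S{\left(M{\left(-2,1 \right)} \right)}} = \sqrt{-6 - 12} = \sqrt{-18} = 3 i \sqrt{2}$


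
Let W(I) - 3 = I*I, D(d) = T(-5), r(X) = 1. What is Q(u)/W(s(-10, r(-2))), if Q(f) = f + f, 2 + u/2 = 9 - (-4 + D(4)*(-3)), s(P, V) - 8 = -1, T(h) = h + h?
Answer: -19/13 ≈ -1.4615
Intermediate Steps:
T(h) = 2*h
D(d) = -10 (D(d) = 2*(-5) = -10)
s(P, V) = 7 (s(P, V) = 8 - 1 = 7)
W(I) = 3 + I² (W(I) = 3 + I*I = 3 + I²)
u = -38 (u = -4 + 2*(9 - (-4 - 10*(-3))) = -4 + 2*(9 - (-4 + 30)) = -4 + 2*(9 - 1*26) = -4 + 2*(9 - 26) = -4 + 2*(-17) = -4 - 34 = -38)
Q(f) = 2*f
Q(u)/W(s(-10, r(-2))) = (2*(-38))/(3 + 7²) = -76/(3 + 49) = -76/52 = -76*1/52 = -19/13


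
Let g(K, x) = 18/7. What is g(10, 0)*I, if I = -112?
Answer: -288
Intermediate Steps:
g(K, x) = 18/7 (g(K, x) = 18*(⅐) = 18/7)
g(10, 0)*I = (18/7)*(-112) = -288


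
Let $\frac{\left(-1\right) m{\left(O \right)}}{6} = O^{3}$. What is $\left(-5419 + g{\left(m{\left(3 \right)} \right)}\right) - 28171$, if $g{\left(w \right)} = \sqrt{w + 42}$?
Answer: $-33590 + 2 i \sqrt{30} \approx -33590.0 + 10.954 i$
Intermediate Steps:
$m{\left(O \right)} = - 6 O^{3}$
$g{\left(w \right)} = \sqrt{42 + w}$
$\left(-5419 + g{\left(m{\left(3 \right)} \right)}\right) - 28171 = \left(-5419 + \sqrt{42 - 6 \cdot 3^{3}}\right) - 28171 = \left(-5419 + \sqrt{42 - 162}\right) - 28171 = \left(-5419 + \sqrt{-120}\right) - 28171 = \left(-5419 + 2 i \sqrt{30}\right) - 28171 = -33590 + 2 i \sqrt{30}$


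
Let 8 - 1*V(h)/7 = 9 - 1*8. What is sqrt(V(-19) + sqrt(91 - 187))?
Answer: sqrt(49 + 4*I*sqrt(6)) ≈ 7.0346 + 0.69642*I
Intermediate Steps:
V(h) = 49 (V(h) = 56 - 7*(9 - 1*8) = 56 - 7*(9 - 8) = 56 - 7*1 = 56 - 7 = 49)
sqrt(V(-19) + sqrt(91 - 187)) = sqrt(49 + sqrt(91 - 187)) = sqrt(49 + sqrt(-96)) = sqrt(49 + 4*I*sqrt(6))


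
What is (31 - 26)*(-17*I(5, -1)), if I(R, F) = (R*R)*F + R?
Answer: 1700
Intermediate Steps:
I(R, F) = R + F*R² (I(R, F) = R²*F + R = F*R² + R = R + F*R²)
(31 - 26)*(-17*I(5, -1)) = (31 - 26)*(-85*(1 - 1*5)) = 5*(-85*(1 - 5)) = 5*(-85*(-4)) = 5*(-17*(-20)) = 5*340 = 1700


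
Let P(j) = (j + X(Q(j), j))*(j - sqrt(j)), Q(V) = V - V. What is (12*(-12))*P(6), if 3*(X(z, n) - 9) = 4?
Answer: -14112 + 2352*sqrt(6) ≈ -8350.8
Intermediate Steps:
Q(V) = 0
X(z, n) = 31/3 (X(z, n) = 9 + (1/3)*4 = 9 + 4/3 = 31/3)
P(j) = (31/3 + j)*(j - sqrt(j)) (P(j) = (j + 31/3)*(j - sqrt(j)) = (31/3 + j)*(j - sqrt(j)))
(12*(-12))*P(6) = (12*(-12))*(6**2 - 6**(3/2) - 31*sqrt(6)/3 + (31/3)*6) = -144*(36 - 6*sqrt(6) - 31*sqrt(6)/3 + 62) = -144*(98 - 49*sqrt(6)/3) = -14112 + 2352*sqrt(6)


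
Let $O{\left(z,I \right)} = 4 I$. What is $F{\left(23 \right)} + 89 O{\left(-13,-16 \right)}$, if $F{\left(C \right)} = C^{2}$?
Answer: $-5167$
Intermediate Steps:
$F{\left(23 \right)} + 89 O{\left(-13,-16 \right)} = 23^{2} + 89 \cdot 4 \left(-16\right) = 529 + 89 \left(-64\right) = 529 - 5696 = -5167$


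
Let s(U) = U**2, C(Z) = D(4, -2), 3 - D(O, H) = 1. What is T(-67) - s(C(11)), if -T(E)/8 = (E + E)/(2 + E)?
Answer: -1332/65 ≈ -20.492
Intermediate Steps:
D(O, H) = 2 (D(O, H) = 3 - 1*1 = 3 - 1 = 2)
C(Z) = 2
T(E) = -16*E/(2 + E) (T(E) = -8*(E + E)/(2 + E) = -8*2*E/(2 + E) = -16*E/(2 + E))
T(-67) - s(C(11)) = -16*(-67)/(2 - 67) - 1*2**2 = -16*(-67)/(-65) - 1*4 = -16*(-67)*(-1/65) - 4 = -1072/65 - 4 = -1332/65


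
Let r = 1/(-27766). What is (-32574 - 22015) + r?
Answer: -1515718175/27766 ≈ -54589.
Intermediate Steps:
r = -1/27766 ≈ -3.6015e-5
(-32574 - 22015) + r = (-32574 - 22015) - 1/27766 = -54589 - 1/27766 = -1515718175/27766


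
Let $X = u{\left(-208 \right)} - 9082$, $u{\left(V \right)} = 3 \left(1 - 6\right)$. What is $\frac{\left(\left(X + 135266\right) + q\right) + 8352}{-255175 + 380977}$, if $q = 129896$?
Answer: $\frac{88139}{41934} \approx 2.1019$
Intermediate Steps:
$u{\left(V \right)} = -15$ ($u{\left(V \right)} = 3 \left(-5\right) = -15$)
$X = -9097$ ($X = -15 - 9082 = -9097$)
$\frac{\left(\left(X + 135266\right) + q\right) + 8352}{-255175 + 380977} = \frac{\left(\left(-9097 + 135266\right) + 129896\right) + 8352}{-255175 + 380977} = \frac{\left(126169 + 129896\right) + 8352}{125802} = \left(256065 + 8352\right) \frac{1}{125802} = 264417 \cdot \frac{1}{125802} = \frac{88139}{41934}$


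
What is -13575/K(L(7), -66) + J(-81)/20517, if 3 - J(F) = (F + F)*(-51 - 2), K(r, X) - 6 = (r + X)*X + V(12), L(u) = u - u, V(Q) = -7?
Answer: -21059816/5956769 ≈ -3.5354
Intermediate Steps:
L(u) = 0
K(r, X) = -1 + X*(X + r) (K(r, X) = 6 + ((r + X)*X - 7) = 6 + ((X + r)*X - 7) = 6 + (X*(X + r) - 7) = 6 + (-7 + X*(X + r)) = -1 + X*(X + r))
J(F) = 3 + 106*F (J(F) = 3 - (F + F)*(-51 - 2) = 3 - 2*F*(-53) = 3 - (-106)*F = 3 + 106*F)
-13575/K(L(7), -66) + J(-81)/20517 = -13575/(-1 + (-66)² - 66*0) + (3 + 106*(-81))/20517 = -13575/(-1 + 4356 + 0) + (3 - 8586)*(1/20517) = -13575/4355 - 8583*1/20517 = -13575*1/4355 - 2861/6839 = -2715/871 - 2861/6839 = -21059816/5956769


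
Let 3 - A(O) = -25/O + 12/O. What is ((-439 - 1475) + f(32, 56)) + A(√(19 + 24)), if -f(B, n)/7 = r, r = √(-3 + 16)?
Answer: -1911 - 7*√13 + 13*√43/43 ≈ -1934.3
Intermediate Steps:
A(O) = 3 + 13/O (A(O) = 3 - (-25/O + 12/O) = 3 - (-13)/O = 3 + 13/O)
r = √13 ≈ 3.6056
f(B, n) = -7*√13
((-439 - 1475) + f(32, 56)) + A(√(19 + 24)) = ((-439 - 1475) - 7*√13) + (3 + 13/(√(19 + 24))) = (-1914 - 7*√13) + (3 + 13/(√43)) = (-1914 - 7*√13) + (3 + 13*(√43/43)) = (-1914 - 7*√13) + (3 + 13*√43/43) = -1911 - 7*√13 + 13*√43/43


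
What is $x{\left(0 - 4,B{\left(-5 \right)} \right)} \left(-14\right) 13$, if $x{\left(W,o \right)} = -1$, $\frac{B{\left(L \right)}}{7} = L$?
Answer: $182$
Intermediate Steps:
$B{\left(L \right)} = 7 L$
$x{\left(0 - 4,B{\left(-5 \right)} \right)} \left(-14\right) 13 = \left(-1\right) \left(-14\right) 13 = 14 \cdot 13 = 182$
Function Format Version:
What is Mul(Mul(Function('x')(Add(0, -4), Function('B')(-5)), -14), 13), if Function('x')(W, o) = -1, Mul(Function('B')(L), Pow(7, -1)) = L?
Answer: 182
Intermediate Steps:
Function('B')(L) = Mul(7, L)
Mul(Mul(Function('x')(Add(0, -4), Function('B')(-5)), -14), 13) = Mul(Mul(-1, -14), 13) = Mul(14, 13) = 182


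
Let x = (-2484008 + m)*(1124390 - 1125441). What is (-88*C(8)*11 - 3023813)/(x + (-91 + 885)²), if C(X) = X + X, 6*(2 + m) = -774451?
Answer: -18235806/16481897677 ≈ -0.0011064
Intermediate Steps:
m = -774463/6 (m = -2 + (⅙)*(-774451) = -2 - 774451/6 = -774463/6 ≈ -1.2908e+5)
C(X) = 2*X
x = 16478115061/6 (x = (-2484008 - 774463/6)*(1124390 - 1125441) = -15678511/6*(-1051) = 16478115061/6 ≈ 2.7464e+9)
(-88*C(8)*11 - 3023813)/(x + (-91 + 885)²) = (-176*8*11 - 3023813)/(16478115061/6 + (-91 + 885)²) = (-88*16*11 - 3023813)/(16478115061/6 + 794²) = (-1408*11 - 3023813)/(16478115061/6 + 630436) = (-15488 - 3023813)/(16481897677/6) = -3039301*6/16481897677 = -18235806/16481897677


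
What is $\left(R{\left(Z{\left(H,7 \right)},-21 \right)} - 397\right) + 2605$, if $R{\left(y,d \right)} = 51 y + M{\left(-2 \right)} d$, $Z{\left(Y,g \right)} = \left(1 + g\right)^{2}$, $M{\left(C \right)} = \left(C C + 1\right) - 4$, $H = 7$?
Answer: $5451$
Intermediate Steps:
$M{\left(C \right)} = -3 + C^{2}$ ($M{\left(C \right)} = \left(C^{2} + 1\right) - 4 = \left(1 + C^{2}\right) - 4 = -3 + C^{2}$)
$R{\left(y,d \right)} = d + 51 y$ ($R{\left(y,d \right)} = 51 y + \left(-3 + \left(-2\right)^{2}\right) d = 51 y + \left(-3 + 4\right) d = 51 y + 1 d = 51 y + d = d + 51 y$)
$\left(R{\left(Z{\left(H,7 \right)},-21 \right)} - 397\right) + 2605 = \left(\left(-21 + 51 \left(1 + 7\right)^{2}\right) - 397\right) + 2605 = \left(\left(-21 + 51 \cdot 8^{2}\right) - 397\right) + 2605 = \left(\left(-21 + 51 \cdot 64\right) - 397\right) + 2605 = \left(\left(-21 + 3264\right) - 397\right) + 2605 = \left(3243 - 397\right) + 2605 = 2846 + 2605 = 5451$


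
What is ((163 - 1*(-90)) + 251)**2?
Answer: 254016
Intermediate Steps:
((163 - 1*(-90)) + 251)**2 = ((163 + 90) + 251)**2 = (253 + 251)**2 = 504**2 = 254016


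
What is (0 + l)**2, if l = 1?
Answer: 1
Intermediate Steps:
(0 + l)**2 = (0 + 1)**2 = 1**2 = 1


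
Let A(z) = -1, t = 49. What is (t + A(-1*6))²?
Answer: 2304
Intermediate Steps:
(t + A(-1*6))² = (49 - 1)² = 48² = 2304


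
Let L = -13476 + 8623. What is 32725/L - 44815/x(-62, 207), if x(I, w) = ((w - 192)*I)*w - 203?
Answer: -6089045730/935236189 ≈ -6.5107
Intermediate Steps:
x(I, w) = -203 + I*w*(-192 + w) (x(I, w) = ((-192 + w)*I)*w - 203 = (I*(-192 + w))*w - 203 = I*w*(-192 + w) - 203 = -203 + I*w*(-192 + w))
L = -4853
32725/L - 44815/x(-62, 207) = 32725/(-4853) - 44815/(-203 - 62*207² - 192*(-62)*207) = 32725*(-1/4853) - 44815/(-203 - 62*42849 + 2464128) = -32725/4853 - 44815/(-203 - 2656638 + 2464128) = -32725/4853 - 44815/(-192713) = -32725/4853 - 44815*(-1/192713) = -32725/4853 + 44815/192713 = -6089045730/935236189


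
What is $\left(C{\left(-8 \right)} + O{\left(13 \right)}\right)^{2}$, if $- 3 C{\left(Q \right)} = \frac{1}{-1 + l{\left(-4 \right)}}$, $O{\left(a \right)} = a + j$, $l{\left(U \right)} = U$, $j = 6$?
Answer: $\frac{81796}{225} \approx 363.54$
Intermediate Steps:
$O{\left(a \right)} = 6 + a$ ($O{\left(a \right)} = a + 6 = 6 + a$)
$C{\left(Q \right)} = \frac{1}{15}$ ($C{\left(Q \right)} = - \frac{1}{3 \left(-1 - 4\right)} = - \frac{1}{3 \left(-5\right)} = \left(- \frac{1}{3}\right) \left(- \frac{1}{5}\right) = \frac{1}{15}$)
$\left(C{\left(-8 \right)} + O{\left(13 \right)}\right)^{2} = \left(\frac{1}{15} + \left(6 + 13\right)\right)^{2} = \left(\frac{1}{15} + 19\right)^{2} = \left(\frac{286}{15}\right)^{2} = \frac{81796}{225}$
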